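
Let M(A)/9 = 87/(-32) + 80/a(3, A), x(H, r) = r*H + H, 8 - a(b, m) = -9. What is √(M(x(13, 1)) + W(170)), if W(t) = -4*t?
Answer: I*√12246494/136 ≈ 25.732*I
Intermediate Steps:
a(b, m) = 17 (a(b, m) = 8 - 1*(-9) = 8 + 9 = 17)
x(H, r) = H + H*r (x(H, r) = H*r + H = H + H*r)
M(A) = 9729/544 (M(A) = 9*(87/(-32) + 80/17) = 9*(87*(-1/32) + 80*(1/17)) = 9*(-87/32 + 80/17) = 9*(1081/544) = 9729/544)
√(M(x(13, 1)) + W(170)) = √(9729/544 - 4*170) = √(9729/544 - 680) = √(-360191/544) = I*√12246494/136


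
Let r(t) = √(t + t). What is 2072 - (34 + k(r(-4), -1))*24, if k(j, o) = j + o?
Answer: 1280 - 48*I*√2 ≈ 1280.0 - 67.882*I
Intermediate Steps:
r(t) = √2*√t (r(t) = √(2*t) = √2*√t)
2072 - (34 + k(r(-4), -1))*24 = 2072 - (34 + (√2*√(-4) - 1))*24 = 2072 - (34 + (√2*(2*I) - 1))*24 = 2072 - (34 + (2*I*√2 - 1))*24 = 2072 - (34 + (-1 + 2*I*√2))*24 = 2072 - (33 + 2*I*√2)*24 = 2072 - (792 + 48*I*√2) = 2072 + (-792 - 48*I*√2) = 1280 - 48*I*√2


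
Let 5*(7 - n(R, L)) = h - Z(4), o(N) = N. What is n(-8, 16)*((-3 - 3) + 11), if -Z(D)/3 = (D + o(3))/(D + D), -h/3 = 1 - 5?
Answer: 163/8 ≈ 20.375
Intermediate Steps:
h = 12 (h = -3*(1 - 5) = -3*(-4) = 12)
Z(D) = -3*(3 + D)/(2*D) (Z(D) = -3*(D + 3)/(D + D) = -3*(3 + D)/(2*D))
n(R, L) = 163/40 (n(R, L) = 7 - (12 - 3*(-3 - 1*4)/(2*4))/5 = 7 - (12 - 3*(-3 - 4)/(2*4))/5 = 7 - (12 - 3*(-7)/(2*4))/5 = 7 - (12 - 1*(-21/8))/5 = 7 - (12 + 21/8)/5 = 7 - 1/5*117/8 = 7 - 117/40 = 163/40)
n(-8, 16)*((-3 - 3) + 11) = 163*((-3 - 3) + 11)/40 = 163*(-6 + 11)/40 = (163/40)*5 = 163/8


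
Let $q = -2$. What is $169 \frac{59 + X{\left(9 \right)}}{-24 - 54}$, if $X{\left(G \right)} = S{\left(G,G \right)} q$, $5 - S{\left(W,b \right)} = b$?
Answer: $- \frac{871}{6} \approx -145.17$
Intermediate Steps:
$S{\left(W,b \right)} = 5 - b$
$X{\left(G \right)} = -10 + 2 G$ ($X{\left(G \right)} = \left(5 - G\right) \left(-2\right) = -10 + 2 G$)
$169 \frac{59 + X{\left(9 \right)}}{-24 - 54} = 169 \frac{59 + \left(-10 + 2 \cdot 9\right)}{-24 - 54} = 169 \frac{59 + \left(-10 + 18\right)}{-78} = 169 \left(59 + 8\right) \left(- \frac{1}{78}\right) = 169 \cdot 67 \left(- \frac{1}{78}\right) = 169 \left(- \frac{67}{78}\right) = - \frac{871}{6}$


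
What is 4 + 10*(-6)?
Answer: -56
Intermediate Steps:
4 + 10*(-6) = 4 - 60 = -56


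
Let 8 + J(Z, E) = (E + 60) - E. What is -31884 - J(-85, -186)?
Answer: -31936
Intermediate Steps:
J(Z, E) = 52 (J(Z, E) = -8 + ((E + 60) - E) = -8 + ((60 + E) - E) = -8 + 60 = 52)
-31884 - J(-85, -186) = -31884 - 1*52 = -31884 - 52 = -31936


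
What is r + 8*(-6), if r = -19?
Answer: -67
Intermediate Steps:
r + 8*(-6) = -19 + 8*(-6) = -19 - 48 = -67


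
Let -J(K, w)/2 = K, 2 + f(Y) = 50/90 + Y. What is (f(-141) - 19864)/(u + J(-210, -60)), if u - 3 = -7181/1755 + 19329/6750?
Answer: -1755565500/37010477 ≈ -47.434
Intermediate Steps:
f(Y) = -13/9 + Y (f(Y) = -2 + (50/90 + Y) = -2 + (50*(1/90) + Y) = -2 + (5/9 + Y) = -13/9 + Y)
J(K, w) = -2*K
u = 155477/87750 (u = 3 + (-7181/1755 + 19329/6750) = 3 + (-7181*1/1755 + 19329*(1/6750)) = 3 + (-7181/1755 + 6443/2250) = 3 - 107773/87750 = 155477/87750 ≈ 1.7718)
(f(-141) - 19864)/(u + J(-210, -60)) = ((-13/9 - 141) - 19864)/(155477/87750 - 2*(-210)) = (-1282/9 - 19864)/(155477/87750 + 420) = -180058/(9*37010477/87750) = -180058/9*87750/37010477 = -1755565500/37010477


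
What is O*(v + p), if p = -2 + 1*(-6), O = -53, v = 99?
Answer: -4823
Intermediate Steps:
p = -8 (p = -2 - 6 = -8)
O*(v + p) = -53*(99 - 8) = -53*91 = -4823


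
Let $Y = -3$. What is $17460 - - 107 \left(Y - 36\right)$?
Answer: $13287$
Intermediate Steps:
$17460 - - 107 \left(Y - 36\right) = 17460 - - 107 \left(-3 - 36\right) = 17460 - \left(-107\right) \left(-39\right) = 17460 - 4173 = 13287$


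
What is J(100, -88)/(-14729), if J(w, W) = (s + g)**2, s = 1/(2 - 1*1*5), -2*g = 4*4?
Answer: -625/132561 ≈ -0.0047148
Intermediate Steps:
g = -8 (g = -2*4 = -1/2*16 = -8)
s = -1/3 (s = 1/(2 - 1*5) = 1/(2 - 5) = 1/(-3) = -1/3 ≈ -0.33333)
J(w, W) = 625/9 (J(w, W) = (-1/3 - 8)**2 = (-25/3)**2 = 625/9)
J(100, -88)/(-14729) = (625/9)/(-14729) = (625/9)*(-1/14729) = -625/132561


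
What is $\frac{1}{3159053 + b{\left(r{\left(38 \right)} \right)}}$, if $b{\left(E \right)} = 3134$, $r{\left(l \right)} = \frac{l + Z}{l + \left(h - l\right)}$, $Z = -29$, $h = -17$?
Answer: $\frac{1}{3162187} \approx 3.1624 \cdot 10^{-7}$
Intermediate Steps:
$r{\left(l \right)} = \frac{29}{17} - \frac{l}{17}$ ($r{\left(l \right)} = \frac{l - 29}{l - \left(17 + l\right)} = \frac{-29 + l}{-17} = \left(-29 + l\right) \left(- \frac{1}{17}\right) = \frac{29}{17} - \frac{l}{17}$)
$\frac{1}{3159053 + b{\left(r{\left(38 \right)} \right)}} = \frac{1}{3159053 + 3134} = \frac{1}{3162187}$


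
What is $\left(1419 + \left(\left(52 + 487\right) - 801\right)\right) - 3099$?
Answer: $-1942$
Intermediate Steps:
$\left(1419 + \left(\left(52 + 487\right) - 801\right)\right) - 3099 = \left(1419 + \left(539 - 801\right)\right) - 3099 = \left(1419 - 262\right) - 3099 = 1157 - 3099 = -1942$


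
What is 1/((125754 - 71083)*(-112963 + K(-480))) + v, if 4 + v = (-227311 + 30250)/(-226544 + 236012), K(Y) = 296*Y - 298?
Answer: -1093201810830377/44056964091516 ≈ -24.813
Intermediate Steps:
K(Y) = -298 + 296*Y
v = -78311/3156 (v = -4 + (-227311 + 30250)/(-226544 + 236012) = -4 - 197061/9468 = -4 - 197061*1/9468 = -4 - 65687/3156 = -78311/3156 ≈ -24.813)
1/((125754 - 71083)*(-112963 + K(-480))) + v = 1/((125754 - 71083)*(-112963 + (-298 + 296*(-480)))) - 78311/3156 = 1/(54671*(-112963 + (-298 - 142080))) - 78311/3156 = 1/(54671*(-112963 - 142378)) - 78311/3156 = 1/(54671*(-255341)) - 78311/3156 = 1/(-13959747811) - 78311/3156 = -1/13959747811 - 78311/3156 = -1093201810830377/44056964091516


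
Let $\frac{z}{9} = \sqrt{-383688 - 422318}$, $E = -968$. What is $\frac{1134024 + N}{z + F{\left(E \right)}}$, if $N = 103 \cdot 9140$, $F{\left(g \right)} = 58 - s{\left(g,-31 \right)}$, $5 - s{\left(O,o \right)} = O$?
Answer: $- \frac{633010420}{22041237} - \frac{2075444 i \sqrt{806006}}{7347079} \approx -28.719 - 253.61 i$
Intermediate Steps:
$z = 9 i \sqrt{806006}$ ($z = 9 \sqrt{-383688 - 422318} = 9 \sqrt{-806006} = 9 i \sqrt{806006} \approx 8080.0 i$)
$s{\left(O,o \right)} = 5 - O$
$F{\left(g \right)} = 53 + g$ ($F{\left(g \right)} = 58 - \left(5 - g\right) = 58 + \left(-5 + g\right) = 53 + g$)
$N = 941420$
$\frac{1134024 + N}{z + F{\left(E \right)}} = \frac{1134024 + 941420}{9 i \sqrt{806006} + \left(53 - 968\right)} = \frac{2075444}{9 i \sqrt{806006} - 915} = \frac{2075444}{-915 + 9 i \sqrt{806006}}$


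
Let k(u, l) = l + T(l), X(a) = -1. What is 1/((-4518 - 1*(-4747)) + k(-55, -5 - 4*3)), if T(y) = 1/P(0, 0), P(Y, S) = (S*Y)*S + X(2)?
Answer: 1/211 ≈ 0.0047393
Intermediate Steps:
P(Y, S) = -1 + Y*S² (P(Y, S) = (S*Y)*S - 1 = Y*S² - 1 = -1 + Y*S²)
T(y) = -1 (T(y) = 1/(-1 + 0*0²) = 1/(-1 + 0*0) = 1/(-1 + 0) = 1/(-1) = -1)
k(u, l) = -1 + l (k(u, l) = l - 1 = -1 + l)
1/((-4518 - 1*(-4747)) + k(-55, -5 - 4*3)) = 1/((-4518 - 1*(-4747)) + (-1 + (-5 - 4*3))) = 1/((-4518 + 4747) + (-1 + (-5 - 12))) = 1/(229 + (-1 - 17)) = 1/(229 - 18) = 1/211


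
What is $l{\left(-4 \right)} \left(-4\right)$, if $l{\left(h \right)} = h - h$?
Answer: $0$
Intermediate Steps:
$l{\left(h \right)} = 0$
$l{\left(-4 \right)} \left(-4\right) = 0 \left(-4\right) = 0$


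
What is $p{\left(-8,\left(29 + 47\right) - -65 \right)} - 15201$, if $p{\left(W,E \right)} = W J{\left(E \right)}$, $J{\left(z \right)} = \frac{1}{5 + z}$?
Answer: $- \frac{1109677}{73} \approx -15201.0$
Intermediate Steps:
$p{\left(W,E \right)} = \frac{W}{5 + E}$
$p{\left(-8,\left(29 + 47\right) - -65 \right)} - 15201 = - \frac{8}{5 + \left(\left(29 + 47\right) - -65\right)} - 15201 = - \frac{8}{5 + \left(76 + 65\right)} - 15201 = - \frac{8}{5 + 141} - 15201 = - \frac{8}{146} - 15201 = \left(-8\right) \frac{1}{146} - 15201 = - \frac{4}{73} - 15201 = - \frac{1109677}{73}$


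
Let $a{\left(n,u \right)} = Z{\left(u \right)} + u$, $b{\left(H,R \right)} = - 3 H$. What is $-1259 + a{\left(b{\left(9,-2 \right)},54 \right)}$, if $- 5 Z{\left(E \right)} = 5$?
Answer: $-1206$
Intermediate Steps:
$Z{\left(E \right)} = -1$ ($Z{\left(E \right)} = \left(- \frac{1}{5}\right) 5 = -1$)
$a{\left(n,u \right)} = -1 + u$
$-1259 + a{\left(b{\left(9,-2 \right)},54 \right)} = -1259 + \left(-1 + 54\right) = -1259 + 53 = -1206$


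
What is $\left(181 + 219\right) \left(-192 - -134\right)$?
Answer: $-23200$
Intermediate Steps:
$\left(181 + 219\right) \left(-192 - -134\right) = 400 \left(-192 + 134\right) = 400 \left(-58\right) = -23200$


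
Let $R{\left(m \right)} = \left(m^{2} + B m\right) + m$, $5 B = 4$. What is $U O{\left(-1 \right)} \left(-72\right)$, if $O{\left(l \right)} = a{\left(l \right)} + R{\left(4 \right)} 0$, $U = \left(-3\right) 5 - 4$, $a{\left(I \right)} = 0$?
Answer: $0$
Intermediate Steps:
$B = \frac{4}{5}$ ($B = \frac{1}{5} \cdot 4 = \frac{4}{5} \approx 0.8$)
$U = -19$ ($U = -15 - 4 = -19$)
$R{\left(m \right)} = m^{2} + \frac{9 m}{5}$ ($R{\left(m \right)} = \left(m^{2} + \frac{4 m}{5}\right) + m = m^{2} + \frac{9 m}{5}$)
$O{\left(l \right)} = 0$ ($O{\left(l \right)} = 0 + \frac{1}{5} \cdot 4 \left(9 + 5 \cdot 4\right) 0 = 0 + \frac{1}{5} \cdot 4 \left(9 + 20\right) 0 = 0 + \frac{1}{5} \cdot 4 \cdot 29 \cdot 0 = 0 + \frac{116}{5} \cdot 0 = 0 + 0 = 0$)
$U O{\left(-1 \right)} \left(-72\right) = \left(-19\right) 0 \left(-72\right) = 0 \left(-72\right) = 0$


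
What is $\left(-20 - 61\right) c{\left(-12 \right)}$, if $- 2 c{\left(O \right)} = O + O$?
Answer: $-972$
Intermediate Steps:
$c{\left(O \right)} = - O$ ($c{\left(O \right)} = - \frac{O + O}{2} = - \frac{2 O}{2} = - O$)
$\left(-20 - 61\right) c{\left(-12 \right)} = \left(-20 - 61\right) \left(\left(-1\right) \left(-12\right)\right) = \left(-81\right) 12 = -972$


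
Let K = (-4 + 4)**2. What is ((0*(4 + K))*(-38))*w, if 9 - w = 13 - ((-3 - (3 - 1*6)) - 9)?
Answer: 0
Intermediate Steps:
K = 0 (K = 0**2 = 0)
w = -13 (w = 9 - (13 - ((-3 - (3 - 1*6)) - 9)) = 9 - (13 - ((-3 - (3 - 6)) - 9)) = 9 - (13 - ((-3 - 1*(-3)) - 9)) = 9 - (13 - ((-3 + 3) - 9)) = 9 - (13 - (0 - 9)) = 9 - (13 - 1*(-9)) = 9 - (13 + 9) = 9 - 1*22 = 9 - 22 = -13)
((0*(4 + K))*(-38))*w = ((0*(4 + 0))*(-38))*(-13) = ((0*4)*(-38))*(-13) = (0*(-38))*(-13) = 0*(-13) = 0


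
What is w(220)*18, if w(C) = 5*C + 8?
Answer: 19944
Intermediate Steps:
w(C) = 8 + 5*C
w(220)*18 = (8 + 5*220)*18 = (8 + 1100)*18 = 1108*18 = 19944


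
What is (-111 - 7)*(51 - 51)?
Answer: 0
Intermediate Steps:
(-111 - 7)*(51 - 51) = -118*0 = 0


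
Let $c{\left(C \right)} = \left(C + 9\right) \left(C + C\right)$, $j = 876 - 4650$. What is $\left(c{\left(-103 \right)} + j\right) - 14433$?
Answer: $1157$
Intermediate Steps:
$j = -3774$ ($j = 876 - 4650 = -3774$)
$c{\left(C \right)} = 2 C \left(9 + C\right)$ ($c{\left(C \right)} = \left(9 + C\right) 2 C = 2 C \left(9 + C\right)$)
$\left(c{\left(-103 \right)} + j\right) - 14433 = \left(2 \left(-103\right) \left(9 - 103\right) - 3774\right) - 14433 = \left(2 \left(-103\right) \left(-94\right) - 3774\right) - 14433 = \left(19364 - 3774\right) - 14433 = 15590 - 14433 = 1157$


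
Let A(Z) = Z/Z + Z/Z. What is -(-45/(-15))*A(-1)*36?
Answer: -216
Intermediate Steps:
A(Z) = 2 (A(Z) = 1 + 1 = 2)
-(-45/(-15))*A(-1)*36 = --45/(-15)*2*36 = --45*(-1/15)*2*36 = -3*2*36 = -6*36 = -1*216 = -216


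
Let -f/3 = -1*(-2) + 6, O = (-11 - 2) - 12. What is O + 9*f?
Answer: -241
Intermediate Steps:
O = -25 (O = -13 - 12 = -25)
f = -24 (f = -3*(-1*(-2) + 6) = -3*(2 + 6) = -3*8 = -24)
O + 9*f = -25 + 9*(-24) = -25 - 216 = -241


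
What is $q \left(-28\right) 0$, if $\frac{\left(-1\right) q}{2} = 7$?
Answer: $0$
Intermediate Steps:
$q = -14$ ($q = \left(-2\right) 7 = -14$)
$q \left(-28\right) 0 = \left(-14\right) \left(-28\right) 0 = 392 \cdot 0 = 0$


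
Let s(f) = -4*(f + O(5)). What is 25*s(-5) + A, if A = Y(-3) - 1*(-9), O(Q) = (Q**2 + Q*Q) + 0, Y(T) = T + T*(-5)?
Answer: -4479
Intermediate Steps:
Y(T) = -4*T (Y(T) = T - 5*T = -4*T)
O(Q) = 2*Q**2 (O(Q) = (Q**2 + Q**2) + 0 = 2*Q**2 + 0 = 2*Q**2)
A = 21 (A = -4*(-3) - 1*(-9) = 12 + 9 = 21)
s(f) = -200 - 4*f (s(f) = -4*(f + 2*5**2) = -4*(f + 2*25) = -4*(f + 50) = -4*(50 + f) = -200 - 4*f)
25*s(-5) + A = 25*(-200 - 4*(-5)) + 21 = 25*(-200 + 20) + 21 = 25*(-180) + 21 = -4500 + 21 = -4479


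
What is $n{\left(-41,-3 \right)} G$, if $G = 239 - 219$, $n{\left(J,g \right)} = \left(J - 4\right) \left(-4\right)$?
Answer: $3600$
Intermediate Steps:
$n{\left(J,g \right)} = 16 - 4 J$ ($n{\left(J,g \right)} = \left(-4 + J\right) \left(-4\right) = 16 - 4 J$)
$G = 20$
$n{\left(-41,-3 \right)} G = \left(16 - -164\right) 20 = \left(16 + 164\right) 20 = 180 \cdot 20 = 3600$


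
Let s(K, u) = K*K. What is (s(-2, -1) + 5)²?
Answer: 81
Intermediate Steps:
s(K, u) = K²
(s(-2, -1) + 5)² = ((-2)² + 5)² = (4 + 5)² = 9² = 81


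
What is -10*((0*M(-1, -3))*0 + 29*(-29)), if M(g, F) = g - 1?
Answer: 8410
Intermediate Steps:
M(g, F) = -1 + g
-10*((0*M(-1, -3))*0 + 29*(-29)) = -10*((0*(-1 - 1))*0 + 29*(-29)) = -10*((0*(-2))*0 - 841) = -10*(0*0 - 841) = -10*(0 - 841) = -10*(-841) = 8410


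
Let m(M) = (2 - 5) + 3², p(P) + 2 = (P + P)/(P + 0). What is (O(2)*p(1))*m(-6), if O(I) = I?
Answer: 0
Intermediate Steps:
p(P) = 0 (p(P) = -2 + (P + P)/(P + 0) = -2 + (2*P)/P = -2 + 2 = 0)
m(M) = 6 (m(M) = -3 + 9 = 6)
(O(2)*p(1))*m(-6) = (2*0)*6 = 0*6 = 0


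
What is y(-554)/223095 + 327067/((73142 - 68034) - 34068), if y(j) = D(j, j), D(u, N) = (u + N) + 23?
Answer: -80661253/7139040 ≈ -11.299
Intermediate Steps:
D(u, N) = 23 + N + u (D(u, N) = (N + u) + 23 = 23 + N + u)
y(j) = 23 + 2*j (y(j) = 23 + j + j = 23 + 2*j)
y(-554)/223095 + 327067/((73142 - 68034) - 34068) = (23 + 2*(-554))/223095 + 327067/((73142 - 68034) - 34068) = (23 - 1108)*(1/223095) + 327067/(5108 - 34068) = -1085*1/223095 + 327067/(-28960) = -217/44619 + 327067*(-1/28960) = -217/44619 - 1807/160 = -80661253/7139040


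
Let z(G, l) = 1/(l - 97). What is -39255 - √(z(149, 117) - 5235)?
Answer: -39255 - I*√523495/10 ≈ -39255.0 - 72.353*I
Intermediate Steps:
z(G, l) = 1/(-97 + l)
-39255 - √(z(149, 117) - 5235) = -39255 - √(1/(-97 + 117) - 5235) = -39255 - √(1/20 - 5235) = -39255 - √(-104699/20) = -39255 - I*√523495/10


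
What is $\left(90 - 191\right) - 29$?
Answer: $-130$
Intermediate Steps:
$\left(90 - 191\right) - 29 = -101 - 29 = -130$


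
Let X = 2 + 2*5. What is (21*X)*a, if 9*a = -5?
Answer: -140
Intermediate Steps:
a = -5/9 (a = (⅑)*(-5) = -5/9 ≈ -0.55556)
X = 12 (X = 2 + 10 = 12)
(21*X)*a = (21*12)*(-5/9) = 252*(-5/9) = -140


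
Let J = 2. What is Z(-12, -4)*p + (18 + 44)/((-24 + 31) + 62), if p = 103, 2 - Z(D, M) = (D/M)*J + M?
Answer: 62/69 ≈ 0.89855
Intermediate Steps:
Z(D, M) = 2 - M - 2*D/M (Z(D, M) = 2 - ((D/M)*2 + M) = 2 - (2*D/M + M) = 2 - (M + 2*D/M) = 2 + (-M - 2*D/M) = 2 - M - 2*D/M)
Z(-12, -4)*p + (18 + 44)/((-24 + 31) + 62) = (2 - 1*(-4) - 2*(-12)/(-4))*103 + (18 + 44)/((-24 + 31) + 62) = (2 + 4 - 2*(-12)*(-1/4))*103 + 62/(7 + 62) = (2 + 4 - 6)*103 + 62/69 = 0*103 + 62*(1/69) = 0 + 62/69 = 62/69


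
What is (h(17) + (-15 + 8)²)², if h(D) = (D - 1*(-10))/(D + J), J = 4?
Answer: 123904/49 ≈ 2528.7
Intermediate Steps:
h(D) = (10 + D)/(4 + D) (h(D) = (D - 1*(-10))/(D + 4) = (D + 10)/(4 + D) = (10 + D)/(4 + D))
(h(17) + (-15 + 8)²)² = ((10 + 17)/(4 + 17) + (-15 + 8)²)² = (27/21 + (-7)²)² = ((1/21)*27 + 49)² = (9/7 + 49)² = (352/7)² = 123904/49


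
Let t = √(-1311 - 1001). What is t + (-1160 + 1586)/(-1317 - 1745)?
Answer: -213/1531 + 34*I*√2 ≈ -0.13912 + 48.083*I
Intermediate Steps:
t = 34*I*√2 (t = √(-2312) = 34*I*√2 ≈ 48.083*I)
t + (-1160 + 1586)/(-1317 - 1745) = 34*I*√2 + (-1160 + 1586)/(-1317 - 1745) = 34*I*√2 + 426/(-3062) = 34*I*√2 + 426*(-1/3062) = 34*I*√2 - 213/1531 = -213/1531 + 34*I*√2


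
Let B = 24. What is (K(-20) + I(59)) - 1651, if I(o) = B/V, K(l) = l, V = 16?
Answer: -3339/2 ≈ -1669.5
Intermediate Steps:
I(o) = 3/2 (I(o) = 24/16 = 24*(1/16) = 3/2)
(K(-20) + I(59)) - 1651 = (-20 + 3/2) - 1651 = -37/2 - 1651 = -3339/2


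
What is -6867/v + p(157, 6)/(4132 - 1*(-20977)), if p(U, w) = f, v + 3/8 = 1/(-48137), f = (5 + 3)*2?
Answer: 66399603621992/3626216671 ≈ 18311.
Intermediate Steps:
f = 16 (f = 8*2 = 16)
v = -144419/385096 (v = -3/8 + 1/(-48137) = -3/8 - 1/48137 = -144419/385096 ≈ -0.37502)
p(U, w) = 16
-6867/v + p(157, 6)/(4132 - 1*(-20977)) = -6867/(-144419/385096) + 16/(4132 - 1*(-20977)) = -6867*(-385096/144419) + 16/(4132 + 20977) = 2644454232/144419 + 16/25109 = 66399603621992/3626216671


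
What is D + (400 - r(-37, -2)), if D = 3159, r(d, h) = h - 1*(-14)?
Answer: 3547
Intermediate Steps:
r(d, h) = 14 + h (r(d, h) = h + 14 = 14 + h)
D + (400 - r(-37, -2)) = 3159 + (400 - (14 - 2)) = 3159 + (400 - 1*12) = 3159 + (400 - 12) = 3159 + 388 = 3547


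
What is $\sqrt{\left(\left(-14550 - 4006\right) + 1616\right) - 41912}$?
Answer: $2 i \sqrt{14713} \approx 242.59 i$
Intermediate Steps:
$\sqrt{\left(\left(-14550 - 4006\right) + 1616\right) - 41912} = \sqrt{\left(-18556 + 1616\right) - 41912} = \sqrt{-16940 - 41912} = \sqrt{-58852} = 2 i \sqrt{14713}$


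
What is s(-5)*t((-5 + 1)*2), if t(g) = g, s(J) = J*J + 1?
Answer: -208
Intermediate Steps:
s(J) = 1 + J² (s(J) = J² + 1 = 1 + J²)
s(-5)*t((-5 + 1)*2) = (1 + (-5)²)*((-5 + 1)*2) = (1 + 25)*(-4*2) = 26*(-8) = -208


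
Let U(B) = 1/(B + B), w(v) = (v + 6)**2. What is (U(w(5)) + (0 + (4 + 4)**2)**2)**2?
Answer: 982542860289/58564 ≈ 1.6777e+7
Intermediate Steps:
w(v) = (6 + v)**2
U(B) = 1/(2*B)
(U(w(5)) + (0 + (4 + 4)**2)**2)**2 = (1/(2*((6 + 5)**2)) + (0 + (4 + 4)**2)**2)**2 = (1/(2*(11**2)) + (0 + 8**2)**2)**2 = ((1/2)/121 + (0 + 64)**2)**2 = ((1/2)*(1/121) + 64**2)**2 = (1/242 + 4096)**2 = (991233/242)**2 = 982542860289/58564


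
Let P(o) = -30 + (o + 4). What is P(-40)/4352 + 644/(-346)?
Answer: -706381/376448 ≈ -1.8764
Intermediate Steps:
P(o) = -26 + o (P(o) = -30 + (4 + o) = -26 + o)
P(-40)/4352 + 644/(-346) = (-26 - 40)/4352 + 644/(-346) = -66*1/4352 + 644*(-1/346) = -33/2176 - 322/173 = -706381/376448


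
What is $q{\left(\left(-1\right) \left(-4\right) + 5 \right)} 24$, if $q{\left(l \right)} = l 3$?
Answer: $648$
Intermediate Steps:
$q{\left(l \right)} = 3 l$
$q{\left(\left(-1\right) \left(-4\right) + 5 \right)} 24 = 3 \left(\left(-1\right) \left(-4\right) + 5\right) 24 = 3 \left(4 + 5\right) 24 = 3 \cdot 9 \cdot 24 = 27 \cdot 24 = 648$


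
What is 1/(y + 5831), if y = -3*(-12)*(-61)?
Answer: 1/3635 ≈ 0.00027510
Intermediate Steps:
y = -2196 (y = 36*(-61) = -2196)
1/(y + 5831) = 1/(-2196 + 5831) = 1/3635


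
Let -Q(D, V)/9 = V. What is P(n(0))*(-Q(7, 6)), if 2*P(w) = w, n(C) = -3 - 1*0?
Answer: -81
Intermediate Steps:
n(C) = -3 (n(C) = -3 + 0 = -3)
Q(D, V) = -9*V
P(w) = w/2
P(n(0))*(-Q(7, 6)) = ((½)*(-3))*(-(-9)*6) = -(-3)*(-54)/2 = -3/2*54 = -81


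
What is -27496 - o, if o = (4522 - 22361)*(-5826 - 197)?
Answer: -107471793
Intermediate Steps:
o = 107444297 (o = -17839*(-6023) = 107444297)
-27496 - o = -27496 - 1*107444297 = -27496 - 107444297 = -107471793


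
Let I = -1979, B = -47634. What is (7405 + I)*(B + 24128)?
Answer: -127543556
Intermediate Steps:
(7405 + I)*(B + 24128) = (7405 - 1979)*(-47634 + 24128) = 5426*(-23506) = -127543556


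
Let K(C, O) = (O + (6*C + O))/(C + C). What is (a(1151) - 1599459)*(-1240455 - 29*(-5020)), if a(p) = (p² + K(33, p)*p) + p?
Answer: 8306795822375/33 ≈ 2.5172e+11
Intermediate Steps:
K(C, O) = (2*O + 6*C)/(2*C) (K(C, O) = (O + (O + 6*C))/((2*C)) = (2*O + 6*C)*(1/(2*C)) = (2*O + 6*C)/(2*C))
a(p) = p + p² + p*(3 + p/33) (a(p) = (p² + (3 + p/33)*p) + p = (p² + p*(3 + p/33)) + p = p + p² + p*(3 + p/33))
(a(1151) - 1599459)*(-1240455 - 29*(-5020)) = ((2/33)*1151*(66 + 17*1151) - 1599459)*(-1240455 - 29*(-5020)) = ((2/33)*1151*(66 + 19567) - 1599459)*(-1240455 + 145580) = ((2/33)*1151*19633 - 1599459)*(-1094875) = (45195166/33 - 1599459)*(-1094875) = -7586981/33*(-1094875) = 8306795822375/33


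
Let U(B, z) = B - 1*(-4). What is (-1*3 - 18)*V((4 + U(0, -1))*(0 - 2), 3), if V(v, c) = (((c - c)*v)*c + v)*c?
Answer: 1008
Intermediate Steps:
U(B, z) = 4 + B (U(B, z) = B + 4 = 4 + B)
V(v, c) = c*v (V(v, c) = ((0*v)*c + v)*c = (0*c + v)*c = (0 + v)*c = v*c = c*v)
(-1*3 - 18)*V((4 + U(0, -1))*(0 - 2), 3) = (-1*3 - 18)*(3*((4 + (4 + 0))*(0 - 2))) = (-3 - 18)*(3*((4 + 4)*(-2))) = -63*8*(-2) = -63*(-16) = -21*(-48) = 1008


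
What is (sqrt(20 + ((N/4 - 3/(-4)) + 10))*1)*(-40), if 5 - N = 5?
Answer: -20*sqrt(123) ≈ -221.81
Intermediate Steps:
N = 0 (N = 5 - 1*5 = 5 - 5 = 0)
(sqrt(20 + ((N/4 - 3/(-4)) + 10))*1)*(-40) = (sqrt(20 + ((0/4 - 3/(-4)) + 10))*1)*(-40) = (sqrt(20 + ((0*(1/4) - 3*(-1/4)) + 10))*1)*(-40) = (sqrt(20 + ((0 + 3/4) + 10))*1)*(-40) = (sqrt(20 + (3/4 + 10))*1)*(-40) = (sqrt(20 + 43/4)*1)*(-40) = (sqrt(123/4)*1)*(-40) = ((sqrt(123)/2)*1)*(-40) = (sqrt(123)/2)*(-40) = -20*sqrt(123)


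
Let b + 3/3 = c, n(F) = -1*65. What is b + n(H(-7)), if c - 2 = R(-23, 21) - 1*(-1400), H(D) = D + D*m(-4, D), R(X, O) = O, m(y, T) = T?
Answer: 1357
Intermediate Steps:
H(D) = D + D**2 (H(D) = D + D*D = D + D**2)
n(F) = -65
c = 1423 (c = 2 + (21 - 1*(-1400)) = 2 + (21 + 1400) = 2 + 1421 = 1423)
b = 1422 (b = -1 + 1423 = 1422)
b + n(H(-7)) = 1422 - 65 = 1357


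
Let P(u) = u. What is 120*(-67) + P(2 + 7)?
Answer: -8031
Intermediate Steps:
120*(-67) + P(2 + 7) = 120*(-67) + (2 + 7) = -8040 + 9 = -8031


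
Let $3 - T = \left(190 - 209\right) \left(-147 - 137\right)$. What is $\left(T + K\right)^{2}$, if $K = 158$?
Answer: $27405225$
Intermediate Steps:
$T = -5393$ ($T = 3 - \left(190 - 209\right) \left(-147 - 137\right) = 3 - \left(-19\right) \left(-284\right) = 3 - 5396 = -5393$)
$\left(T + K\right)^{2} = \left(-5393 + 158\right)^{2} = \left(-5235\right)^{2} = 27405225$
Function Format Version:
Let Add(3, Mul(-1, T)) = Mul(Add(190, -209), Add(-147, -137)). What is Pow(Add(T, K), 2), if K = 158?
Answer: 27405225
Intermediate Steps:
T = -5393 (T = Add(3, Mul(-1, Mul(Add(190, -209), Add(-147, -137)))) = Add(3, Mul(-1, Mul(-19, -284))) = Add(3, Mul(-1, 5396)) = Add(3, -5396) = -5393)
Pow(Add(T, K), 2) = Pow(Add(-5393, 158), 2) = Pow(-5235, 2) = 27405225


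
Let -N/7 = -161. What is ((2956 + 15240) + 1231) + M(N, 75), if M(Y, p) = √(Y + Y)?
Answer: 19427 + 7*√46 ≈ 19474.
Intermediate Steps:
N = 1127 (N = -7*(-161) = 1127)
M(Y, p) = √2*√Y (M(Y, p) = √(2*Y) = √2*√Y)
((2956 + 15240) + 1231) + M(N, 75) = ((2956 + 15240) + 1231) + √2*√1127 = (18196 + 1231) + √2*(7*√23) = 19427 + 7*√46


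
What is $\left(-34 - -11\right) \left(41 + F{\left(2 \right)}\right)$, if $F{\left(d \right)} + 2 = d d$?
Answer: $-989$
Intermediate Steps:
$F{\left(d \right)} = -2 + d^{2}$ ($F{\left(d \right)} = -2 + d d = -2 + d^{2}$)
$\left(-34 - -11\right) \left(41 + F{\left(2 \right)}\right) = \left(-34 - -11\right) \left(41 - \left(2 - 2^{2}\right)\right) = \left(-34 + 11\right) \left(41 + \left(-2 + 4\right)\right) = - 23 \left(41 + 2\right) = \left(-23\right) 43 = -989$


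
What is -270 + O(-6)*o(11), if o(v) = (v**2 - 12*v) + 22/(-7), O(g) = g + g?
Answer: -702/7 ≈ -100.29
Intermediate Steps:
O(g) = 2*g
o(v) = -22/7 + v**2 - 12*v (o(v) = (v**2 - 12*v) + 22*(-1/7) = (v**2 - 12*v) - 22/7 = -22/7 + v**2 - 12*v)
-270 + O(-6)*o(11) = -270 + (2*(-6))*(-22/7 + 11**2 - 12*11) = -270 - 12*(-22/7 + 121 - 132) = -270 - 12*(-99/7) = -270 + 1188/7 = -702/7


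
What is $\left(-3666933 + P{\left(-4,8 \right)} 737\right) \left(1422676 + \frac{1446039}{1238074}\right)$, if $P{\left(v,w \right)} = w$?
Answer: $- \frac{6448475930808289331}{1238074} \approx -5.2085 \cdot 10^{12}$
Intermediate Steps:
$\left(-3666933 + P{\left(-4,8 \right)} 737\right) \left(1422676 + \frac{1446039}{1238074}\right) = \left(-3666933 + 8 \cdot 737\right) \left(1422676 + \frac{1446039}{1238074}\right) = \left(-3666933 + 5896\right) \left(1422676 + 1446039 \cdot \frac{1}{1238074}\right) = - 3661037 \left(1422676 + \frac{1446039}{1238074}\right) = \left(-3661037\right) \frac{1761379612063}{1238074} = - \frac{6448475930808289331}{1238074}$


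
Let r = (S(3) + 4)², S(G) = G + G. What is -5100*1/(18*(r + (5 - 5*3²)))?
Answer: -85/18 ≈ -4.7222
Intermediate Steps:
S(G) = 2*G
r = 100 (r = (2*3 + 4)² = (6 + 4)² = 10² = 100)
-5100*1/(18*(r + (5 - 5*3²))) = -5100*1/(18*(100 + (5 - 5*3²))) = -5100*1/(18*(100 + (5 - 5*9))) = -5100*1/(18*(100 + (5 - 45))) = -5100*1/(18*(100 - 40)) = -5100/(18*60) = -5100/1080 = -5100*1/1080 = -85/18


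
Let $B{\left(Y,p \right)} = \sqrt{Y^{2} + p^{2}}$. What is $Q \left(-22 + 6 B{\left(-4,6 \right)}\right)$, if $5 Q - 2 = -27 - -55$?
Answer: $-132 + 72 \sqrt{13} \approx 127.6$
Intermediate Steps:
$Q = 6$ ($Q = \frac{2}{5} + \frac{-27 - -55}{5} = \frac{2}{5} + \frac{-27 + 55}{5} = \frac{2}{5} + \frac{1}{5} \cdot 28 = \frac{2}{5} + \frac{28}{5} = 6$)
$Q \left(-22 + 6 B{\left(-4,6 \right)}\right) = 6 \left(-22 + 6 \sqrt{\left(-4\right)^{2} + 6^{2}}\right) = 6 \left(-22 + 6 \sqrt{16 + 36}\right) = 6 \left(-22 + 6 \sqrt{52}\right) = 6 \left(-22 + 6 \cdot 2 \sqrt{13}\right) = 6 \left(-22 + 12 \sqrt{13}\right) = -132 + 72 \sqrt{13}$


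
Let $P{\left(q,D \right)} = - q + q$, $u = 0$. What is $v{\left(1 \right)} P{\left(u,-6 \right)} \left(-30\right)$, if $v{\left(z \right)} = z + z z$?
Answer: $0$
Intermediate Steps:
$v{\left(z \right)} = z + z^{2}$
$P{\left(q,D \right)} = 0$
$v{\left(1 \right)} P{\left(u,-6 \right)} \left(-30\right) = 1 \left(1 + 1\right) 0 \left(-30\right) = 1 \cdot 2 \cdot 0 \left(-30\right) = 2 \cdot 0 \left(-30\right) = 0 \left(-30\right) = 0$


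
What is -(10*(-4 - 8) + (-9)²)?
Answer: 39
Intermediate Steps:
-(10*(-4 - 8) + (-9)²) = -(10*(-12) + 81) = -(-120 + 81) = -1*(-39) = 39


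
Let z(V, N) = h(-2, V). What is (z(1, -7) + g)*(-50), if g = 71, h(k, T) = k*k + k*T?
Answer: -3650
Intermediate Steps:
h(k, T) = k² + T*k
z(V, N) = 4 - 2*V (z(V, N) = -2*(V - 2) = -2*(-2 + V) = 4 - 2*V)
(z(1, -7) + g)*(-50) = ((4 - 2*1) + 71)*(-50) = ((4 - 2) + 71)*(-50) = (2 + 71)*(-50) = 73*(-50) = -3650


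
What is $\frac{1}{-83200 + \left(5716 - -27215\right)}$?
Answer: $- \frac{1}{50269} \approx -1.9893 \cdot 10^{-5}$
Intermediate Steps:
$\frac{1}{-83200 + \left(5716 - -27215\right)} = \frac{1}{-83200 + \left(5716 + 27215\right)} = \frac{1}{-83200 + 32931} = \frac{1}{-50269} = - \frac{1}{50269}$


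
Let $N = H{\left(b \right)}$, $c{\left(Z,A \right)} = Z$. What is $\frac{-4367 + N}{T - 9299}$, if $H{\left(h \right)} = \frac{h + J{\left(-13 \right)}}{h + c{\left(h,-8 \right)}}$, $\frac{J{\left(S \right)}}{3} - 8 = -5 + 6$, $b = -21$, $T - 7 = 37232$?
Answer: $- \frac{3057}{19558} \approx -0.1563$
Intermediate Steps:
$T = 37239$ ($T = 7 + 37232 = 37239$)
$J{\left(S \right)} = 27$ ($J{\left(S \right)} = 24 + 3 \left(-5 + 6\right) = 24 + 3 \cdot 1 = 24 + 3 = 27$)
$H{\left(h \right)} = \frac{27 + h}{2 h}$ ($H{\left(h \right)} = \frac{h + 27}{h + h} = \frac{27 + h}{2 h}$)
$N = - \frac{1}{7}$ ($N = \frac{27 - 21}{2 \left(-21\right)} = \frac{1}{2} \left(- \frac{1}{21}\right) 6 = - \frac{1}{7} \approx -0.14286$)
$\frac{-4367 + N}{T - 9299} = \frac{-4367 - \frac{1}{7}}{37239 - 9299} = - \frac{30570}{7 \cdot 27940} = \left(- \frac{30570}{7}\right) \frac{1}{27940} = - \frac{3057}{19558}$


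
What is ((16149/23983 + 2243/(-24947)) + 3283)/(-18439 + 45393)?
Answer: 1964580782217/16126683347554 ≈ 0.12182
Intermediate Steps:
((16149/23983 + 2243/(-24947)) + 3283)/(-18439 + 45393) = ((16149*(1/23983) + 2243*(-1/24947)) + 3283)/26954 = ((16149/23983 - 2243/24947) + 3283)*(1/26954) = (349075234/598303901 + 3283)*(1/26954) = (1964580782217/598303901)*(1/26954) = 1964580782217/16126683347554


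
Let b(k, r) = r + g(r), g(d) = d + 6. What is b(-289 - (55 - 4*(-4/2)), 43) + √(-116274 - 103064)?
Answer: 92 + I*√219338 ≈ 92.0 + 468.34*I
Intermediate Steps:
g(d) = 6 + d
b(k, r) = 6 + 2*r (b(k, r) = r + (6 + r) = 6 + 2*r)
b(-289 - (55 - 4*(-4/2)), 43) + √(-116274 - 103064) = (6 + 2*43) + √(-116274 - 103064) = (6 + 86) + √(-219338) = 92 + I*√219338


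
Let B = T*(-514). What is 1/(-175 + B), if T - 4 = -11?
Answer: 1/3423 ≈ 0.00029214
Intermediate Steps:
T = -7 (T = 4 - 11 = -7)
B = 3598 (B = -7*(-514) = 3598)
1/(-175 + B) = 1/(-175 + 3598) = 1/3423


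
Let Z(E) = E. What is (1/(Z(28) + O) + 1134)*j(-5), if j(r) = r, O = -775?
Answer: -4235485/747 ≈ -5670.0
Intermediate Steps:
(1/(Z(28) + O) + 1134)*j(-5) = (1/(28 - 775) + 1134)*(-5) = (1/(-747) + 1134)*(-5) = (-1/747 + 1134)*(-5) = (847097/747)*(-5) = -4235485/747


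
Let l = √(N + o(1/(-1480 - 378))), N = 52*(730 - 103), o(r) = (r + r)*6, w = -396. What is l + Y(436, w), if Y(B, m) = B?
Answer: 436 + √28138583190/929 ≈ 616.57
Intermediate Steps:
o(r) = 12*r (o(r) = (2*r)*6 = 12*r)
N = 32604 (N = 52*627 = 32604)
l = √28138583190/929 (l = √(32604 + 12/(-1480 - 378)) = √(32604 + 12/(-1858)) = √(32604 + 12*(-1/1858)) = √(32604 - 6/929) = √(30289110/929) = √28138583190/929 ≈ 180.57)
l + Y(436, w) = √28138583190/929 + 436 = 436 + √28138583190/929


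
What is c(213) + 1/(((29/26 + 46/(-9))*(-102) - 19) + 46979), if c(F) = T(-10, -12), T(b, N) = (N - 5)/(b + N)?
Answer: 31405553/40641370 ≈ 0.77275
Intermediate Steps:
T(b, N) = (-5 + N)/(N + b)
c(F) = 17/22 (c(F) = (-5 - 12)/(-12 - 10) = -17/(-22) = -1/22*(-17) = 17/22)
c(213) + 1/(((29/26 + 46/(-9))*(-102) - 19) + 46979) = 17/22 + 1/(((29/26 + 46/(-9))*(-102) - 19) + 46979) = 17/22 + 1/(((29*(1/26) + 46*(-⅑))*(-102) - 19) + 46979) = 17/22 + 1/(((29/26 - 46/9)*(-102) - 19) + 46979) = 17/22 + 1/((-935/234*(-102) - 19) + 46979) = 17/22 + 1/((15895/39 - 19) + 46979) = 17/22 + 1/(15154/39 + 46979) = 17/22 + 1/(1847335/39) = 17/22 + 39/1847335 = 31405553/40641370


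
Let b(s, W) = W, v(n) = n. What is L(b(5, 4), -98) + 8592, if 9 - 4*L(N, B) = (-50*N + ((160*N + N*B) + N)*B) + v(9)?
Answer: 14816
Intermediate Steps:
L(N, B) = 25*N/2 - B*(161*N + B*N)/4 (L(N, B) = 9/4 - ((-50*N + ((160*N + N*B) + N)*B) + 9)/4 = 9/4 - ((-50*N + ((160*N + B*N) + N)*B) + 9)/4 = 9/4 - ((-50*N + (161*N + B*N)*B) + 9)/4 = 9/4 - ((-50*N + B*(161*N + B*N)) + 9)/4 = 9/4 - (9 - 50*N + B*(161*N + B*N))/4 = 9/4 + (-9/4 + 25*N/2 - B*(161*N + B*N)/4) = 25*N/2 - B*(161*N + B*N)/4)
L(b(5, 4), -98) + 8592 = (¼)*4*(50 - 1*(-98)² - 161*(-98)) + 8592 = (¼)*4*(50 - 1*9604 + 15778) + 8592 = (¼)*4*(50 - 9604 + 15778) + 8592 = (¼)*4*6224 + 8592 = 6224 + 8592 = 14816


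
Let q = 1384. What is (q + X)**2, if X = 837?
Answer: 4932841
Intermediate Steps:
(q + X)**2 = (1384 + 837)**2 = 2221**2 = 4932841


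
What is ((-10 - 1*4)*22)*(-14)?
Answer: 4312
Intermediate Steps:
((-10 - 1*4)*22)*(-14) = ((-10 - 4)*22)*(-14) = -14*22*(-14) = -308*(-14) = 4312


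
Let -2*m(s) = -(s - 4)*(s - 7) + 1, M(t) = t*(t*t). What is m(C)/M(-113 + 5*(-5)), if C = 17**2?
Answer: -80369/5256144 ≈ -0.015290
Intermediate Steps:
M(t) = t**3 (M(t) = t*t**2 = t**3)
C = 289
m(s) = -1/2 + (-7 + s)*(-4 + s)/2 (m(s) = -(-(s - 4)*(s - 7) + 1)/2 = -(-(-4 + s)*(-7 + s) + 1)/2 = -(-(-7 + s)*(-4 + s) + 1)/2 = -(1 - (-7 + s)*(-4 + s))/2 = -1/2 + (-7 + s)*(-4 + s)/2)
m(C)/M(-113 + 5*(-5)) = (27/2 + (1/2)*289**2 - 11/2*289)/((-113 + 5*(-5))**3) = (27/2 + (1/2)*83521 - 3179/2)/((-113 - 25)**3) = (27/2 + 83521/2 - 3179/2)/((-138)**3) = (80369/2)/(-2628072) = (80369/2)*(-1/2628072) = -80369/5256144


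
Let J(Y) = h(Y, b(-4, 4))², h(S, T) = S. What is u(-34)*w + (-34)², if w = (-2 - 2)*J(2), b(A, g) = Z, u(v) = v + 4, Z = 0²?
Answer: 1636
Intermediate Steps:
Z = 0
u(v) = 4 + v
b(A, g) = 0
J(Y) = Y²
w = -16 (w = (-2 - 2)*2² = -4*4 = -16)
u(-34)*w + (-34)² = (4 - 34)*(-16) + (-34)² = -30*(-16) + 1156 = 480 + 1156 = 1636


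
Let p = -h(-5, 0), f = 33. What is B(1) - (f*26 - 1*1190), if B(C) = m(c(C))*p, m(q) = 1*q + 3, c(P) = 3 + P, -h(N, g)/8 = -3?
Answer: 164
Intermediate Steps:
h(N, g) = 24 (h(N, g) = -8*(-3) = 24)
m(q) = 3 + q (m(q) = q + 3 = 3 + q)
p = -24 (p = -1*24 = -24)
B(C) = -144 - 24*C (B(C) = (3 + (3 + C))*(-24) = (6 + C)*(-24) = -144 - 24*C)
B(1) - (f*26 - 1*1190) = (-144 - 24*1) - (33*26 - 1*1190) = (-144 - 24) - (858 - 1190) = -168 - 1*(-332) = -168 + 332 = 164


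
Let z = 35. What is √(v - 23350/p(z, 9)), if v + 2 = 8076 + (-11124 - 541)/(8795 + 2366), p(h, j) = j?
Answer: √6142019854451/33483 ≈ 74.017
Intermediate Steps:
v = 90102249/11161 (v = -2 + (8076 + (-11124 - 541)/(8795 + 2366)) = -2 + (8076 - 11665/11161) = -2 + 90124571/11161 = 90102249/11161 ≈ 8073.0)
√(v - 23350/p(z, 9)) = √(90102249/11161 - 23350/9) = √(550310891/100449) = √6142019854451/33483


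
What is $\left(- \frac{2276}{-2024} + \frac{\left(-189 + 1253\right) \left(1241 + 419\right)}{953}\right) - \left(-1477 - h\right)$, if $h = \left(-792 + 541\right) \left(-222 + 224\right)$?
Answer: $\frac{1364422247}{482218} \approx 2829.5$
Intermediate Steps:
$h = -502$ ($h = \left(-251\right) 2 = -502$)
$\left(- \frac{2276}{-2024} + \frac{\left(-189 + 1253\right) \left(1241 + 419\right)}{953}\right) - \left(-1477 - h\right) = \left(- \frac{2276}{-2024} + \frac{\left(-189 + 1253\right) \left(1241 + 419\right)}{953}\right) - \left(-1477 - -502\right) = \left(\left(-2276\right) \left(- \frac{1}{2024}\right) + 1064 \cdot 1660 \cdot \frac{1}{953}\right) - \left(-1477 + 502\right) = \left(\frac{569}{506} + 1766240 \cdot \frac{1}{953}\right) - -975 = \left(\frac{569}{506} + \frac{1766240}{953}\right) + 975 = \frac{894259697}{482218} + 975 = \frac{1364422247}{482218}$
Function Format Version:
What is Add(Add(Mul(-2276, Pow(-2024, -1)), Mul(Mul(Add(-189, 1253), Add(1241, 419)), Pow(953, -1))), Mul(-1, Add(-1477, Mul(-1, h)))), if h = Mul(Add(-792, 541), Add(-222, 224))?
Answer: Rational(1364422247, 482218) ≈ 2829.5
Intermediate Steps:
h = -502 (h = Mul(-251, 2) = -502)
Add(Add(Mul(-2276, Pow(-2024, -1)), Mul(Mul(Add(-189, 1253), Add(1241, 419)), Pow(953, -1))), Mul(-1, Add(-1477, Mul(-1, h)))) = Add(Add(Mul(-2276, Pow(-2024, -1)), Mul(Mul(Add(-189, 1253), Add(1241, 419)), Pow(953, -1))), Mul(-1, Add(-1477, Mul(-1, -502)))) = Add(Add(Mul(-2276, Rational(-1, 2024)), Mul(Mul(1064, 1660), Rational(1, 953))), Mul(-1, Add(-1477, 502))) = Add(Add(Rational(569, 506), Mul(1766240, Rational(1, 953))), Mul(-1, -975)) = Add(Add(Rational(569, 506), Rational(1766240, 953)), 975) = Add(Rational(894259697, 482218), 975) = Rational(1364422247, 482218)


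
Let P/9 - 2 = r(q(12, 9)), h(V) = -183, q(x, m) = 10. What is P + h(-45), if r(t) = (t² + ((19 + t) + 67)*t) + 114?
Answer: 10401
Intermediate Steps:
r(t) = 114 + t² + t*(86 + t) (r(t) = (t² + (86 + t)*t) + 114 = (t² + t*(86 + t)) + 114 = 114 + t² + t*(86 + t))
P = 10584 (P = 18 + 9*(114 + 2*10² + 86*10) = 18 + 9*(114 + 2*100 + 860) = 18 + 9*(114 + 200 + 860) = 18 + 9*1174 = 18 + 10566 = 10584)
P + h(-45) = 10584 - 183 = 10401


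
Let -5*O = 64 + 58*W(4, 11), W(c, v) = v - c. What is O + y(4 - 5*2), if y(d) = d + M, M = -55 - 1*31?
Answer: -186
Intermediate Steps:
M = -86 (M = -55 - 31 = -86)
O = -94 (O = -(64 + 58*(11 - 1*4))/5 = -(64 + 58*(11 - 4))/5 = -(64 + 58*7)/5 = -(64 + 406)/5 = -⅕*470 = -94)
y(d) = -86 + d (y(d) = d - 86 = -86 + d)
O + y(4 - 5*2) = -94 + (-86 + (4 - 5*2)) = -94 + (-86 + (4 - 10)) = -94 + (-86 - 6) = -94 - 92 = -186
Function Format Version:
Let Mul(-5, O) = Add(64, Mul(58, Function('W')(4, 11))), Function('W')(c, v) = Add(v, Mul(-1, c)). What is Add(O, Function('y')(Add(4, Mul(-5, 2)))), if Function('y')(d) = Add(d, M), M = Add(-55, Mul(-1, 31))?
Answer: -186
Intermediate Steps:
M = -86 (M = Add(-55, -31) = -86)
O = -94 (O = Mul(Rational(-1, 5), Add(64, Mul(58, Add(11, Mul(-1, 4))))) = Mul(Rational(-1, 5), Add(64, Mul(58, Add(11, -4)))) = Mul(Rational(-1, 5), Add(64, Mul(58, 7))) = Mul(Rational(-1, 5), Add(64, 406)) = Mul(Rational(-1, 5), 470) = -94)
Function('y')(d) = Add(-86, d) (Function('y')(d) = Add(d, -86) = Add(-86, d))
Add(O, Function('y')(Add(4, Mul(-5, 2)))) = Add(-94, Add(-86, Add(4, Mul(-5, 2)))) = Add(-94, Add(-86, Add(4, -10))) = Add(-94, Add(-86, -6)) = Add(-94, -92) = -186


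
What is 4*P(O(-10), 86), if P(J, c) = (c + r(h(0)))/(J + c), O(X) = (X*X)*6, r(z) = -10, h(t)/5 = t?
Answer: 152/343 ≈ 0.44315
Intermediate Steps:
h(t) = 5*t
O(X) = 6*X² (O(X) = X²*6 = 6*X²)
P(J, c) = (-10 + c)/(J + c) (P(J, c) = (c - 10)/(J + c) = (-10 + c)/(J + c))
4*P(O(-10), 86) = 4*((-10 + 86)/(6*(-10)² + 86)) = 4*(76/(6*100 + 86)) = 4*(76/(600 + 86)) = 4*(76/686) = 4*((1/686)*76) = 4*(38/343) = 152/343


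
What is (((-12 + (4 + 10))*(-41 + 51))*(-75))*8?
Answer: -12000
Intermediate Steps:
(((-12 + (4 + 10))*(-41 + 51))*(-75))*8 = (((-12 + 14)*10)*(-75))*8 = ((2*10)*(-75))*8 = (20*(-75))*8 = -1500*8 = -12000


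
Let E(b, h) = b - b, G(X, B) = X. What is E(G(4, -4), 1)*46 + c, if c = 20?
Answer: 20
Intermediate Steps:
E(b, h) = 0
E(G(4, -4), 1)*46 + c = 0*46 + 20 = 0 + 20 = 20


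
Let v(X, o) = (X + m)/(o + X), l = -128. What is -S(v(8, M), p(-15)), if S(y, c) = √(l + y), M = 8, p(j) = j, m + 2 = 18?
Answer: -I*√506/2 ≈ -11.247*I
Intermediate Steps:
m = 16 (m = -2 + 18 = 16)
v(X, o) = (16 + X)/(X + o) (v(X, o) = (X + 16)/(o + X) = (16 + X)/(X + o))
S(y, c) = √(-128 + y)
-S(v(8, M), p(-15)) = -√(-128 + (16 + 8)/(8 + 8)) = -√(-128 + 24/16) = -√(-128 + (1/16)*24) = -√(-128 + 3/2) = -√(-253/2) = -I*√506/2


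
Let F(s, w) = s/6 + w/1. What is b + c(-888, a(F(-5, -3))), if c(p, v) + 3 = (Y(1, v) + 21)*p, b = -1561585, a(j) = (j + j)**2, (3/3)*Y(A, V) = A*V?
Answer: -4897292/3 ≈ -1.6324e+6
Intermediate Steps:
F(s, w) = w + s/6 (F(s, w) = s*(1/6) + w*1 = s/6 + w = w + s/6)
Y(A, V) = A*V
a(j) = 4*j**2 (a(j) = (2*j)**2 = 4*j**2)
c(p, v) = -3 + p*(21 + v) (c(p, v) = -3 + (1*v + 21)*p = -3 + (v + 21)*p = -3 + (21 + v)*p = -3 + p*(21 + v))
b + c(-888, a(F(-5, -3))) = -1561585 + (-3 + 21*(-888) - 3552*(-3 + (1/6)*(-5))**2) = -1561585 + (-3 - 18648 - 3552*(-3 - 5/6)**2) = -1561585 + (-3 - 18648 - 3552*(-23/6)**2) = -1561585 + (-3 - 18648 - 3552*529/36) = -1561585 + (-3 - 18648 - 888*529/9) = -1561585 + (-3 - 18648 - 156584/3) = -1561585 - 212537/3 = -4897292/3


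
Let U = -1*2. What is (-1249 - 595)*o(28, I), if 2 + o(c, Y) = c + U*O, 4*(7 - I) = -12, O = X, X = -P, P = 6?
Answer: -70072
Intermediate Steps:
X = -6 (X = -1*6 = -6)
U = -2
O = -6
I = 10 (I = 7 - ¼*(-12) = 7 + 3 = 10)
o(c, Y) = 10 + c (o(c, Y) = -2 + (c - 2*(-6)) = -2 + (c + 12) = -2 + (12 + c) = 10 + c)
(-1249 - 595)*o(28, I) = (-1249 - 595)*(10 + 28) = -1844*38 = -70072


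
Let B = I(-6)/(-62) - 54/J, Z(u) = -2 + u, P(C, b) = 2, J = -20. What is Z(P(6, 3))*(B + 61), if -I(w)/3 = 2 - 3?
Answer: 0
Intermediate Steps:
I(w) = 3 (I(w) = -3*(2 - 3) = -3*(-1) = 3)
B = 411/155 (B = 3/(-62) - 54/(-20) = 3*(-1/62) - 54*(-1/20) = -3/62 + 27/10 = 411/155 ≈ 2.6516)
Z(P(6, 3))*(B + 61) = (-2 + 2)*(411/155 + 61) = 0*(9866/155) = 0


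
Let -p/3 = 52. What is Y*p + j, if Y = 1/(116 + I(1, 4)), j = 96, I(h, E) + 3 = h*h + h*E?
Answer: 5586/59 ≈ 94.678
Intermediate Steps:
p = -156 (p = -3*52 = -156)
I(h, E) = -3 + h² + E*h (I(h, E) = -3 + (h*h + h*E) = -3 + (h² + E*h) = -3 + h² + E*h)
Y = 1/118 (Y = 1/(116 + (-3 + 1² + 4*1)) = 1/(116 + (-3 + 1 + 4)) = 1/(116 + 2) = 1/118 ≈ 0.0084746)
Y*p + j = (1/118)*(-156) + 96 = -78/59 + 96 = 5586/59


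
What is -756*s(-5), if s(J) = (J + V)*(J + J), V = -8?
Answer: -98280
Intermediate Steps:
s(J) = 2*J*(-8 + J) (s(J) = (J - 8)*(J + J) = (-8 + J)*(2*J) = 2*J*(-8 + J))
-756*s(-5) = -1512*(-5)*(-8 - 5) = -1512*(-5)*(-13) = -756*130 = -98280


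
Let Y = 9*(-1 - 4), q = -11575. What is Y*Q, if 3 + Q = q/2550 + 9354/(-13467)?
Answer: 56551155/152626 ≈ 370.52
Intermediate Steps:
Q = -3770077/457878 (Q = -3 + (-11575/2550 + 9354/(-13467)) = -3 + (-11575*1/2550 + 9354*(-1/13467)) = -3 + (-463/102 - 3118/4489) = -3 - 2396443/457878 = -3770077/457878 ≈ -8.2338)
Y = -45 (Y = 9*(-5) = -45)
Y*Q = -45*(-3770077/457878) = 56551155/152626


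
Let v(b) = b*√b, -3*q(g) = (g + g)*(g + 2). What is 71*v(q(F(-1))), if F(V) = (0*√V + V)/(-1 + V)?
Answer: -355*I*√30/36 ≈ -54.012*I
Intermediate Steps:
F(V) = V/(-1 + V) (F(V) = (0 + V)/(-1 + V) = V/(-1 + V))
q(g) = -2*g*(2 + g)/3 (q(g) = -(g + g)*(g + 2)/3 = -2*g*(2 + g)/3)
v(b) = b^(3/2)
71*v(q(F(-1))) = 71*(-2*(-1/(-1 - 1))*(2 - 1/(-1 - 1))/3)^(3/2) = 71*(-2*(-1/(-2))*(2 - 1/(-2))/3)^(3/2) = 71*(-2*(-1*(-½))*(2 - 1*(-½))/3)^(3/2) = 71*(-⅔*½*(2 + ½))^(3/2) = 71*(-⅔*½*5/2)^(3/2) = 71*(-⅚)^(3/2) = 71*(-5*I*√30/36) = -355*I*√30/36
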